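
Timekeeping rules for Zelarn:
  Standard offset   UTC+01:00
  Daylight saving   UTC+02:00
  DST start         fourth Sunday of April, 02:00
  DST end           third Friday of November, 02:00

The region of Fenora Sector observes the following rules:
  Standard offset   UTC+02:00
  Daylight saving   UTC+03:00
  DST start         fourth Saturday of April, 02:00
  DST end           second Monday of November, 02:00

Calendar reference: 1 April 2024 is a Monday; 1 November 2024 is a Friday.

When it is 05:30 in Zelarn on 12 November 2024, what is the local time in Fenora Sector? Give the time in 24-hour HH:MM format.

05:30

1 April 2024 is a Monday, so the first Sunday is April 7 and the fourth is April 28.
1 November 2024 is a Friday, so the first Friday is November 1 and the third is November 15.
12 November 2024 lies within the daylight-saving period (28 April – 15 November), so Zelarn is on daylight time, UTC+02:00.
05:30 Zelarn − 2h = 03:30 UTC.
1 April 2024 is a Monday, so the first Saturday is April 6 and the fourth is April 27.
1 November 2024 is a Friday, so the first Monday is November 4 and the second is November 11.
At the standard offset (UTC+02:00), 03:30 UTC + 2h = 05:30 Fenora Sector standard time.
The standard-time date in Fenora Sector, 12 November 2024, is outside the daylight-saving period (27 April – 11 November), so Fenora Sector is on standard time, UTC+02:00.
03:30 UTC + 2h = 05:30 Fenora Sector.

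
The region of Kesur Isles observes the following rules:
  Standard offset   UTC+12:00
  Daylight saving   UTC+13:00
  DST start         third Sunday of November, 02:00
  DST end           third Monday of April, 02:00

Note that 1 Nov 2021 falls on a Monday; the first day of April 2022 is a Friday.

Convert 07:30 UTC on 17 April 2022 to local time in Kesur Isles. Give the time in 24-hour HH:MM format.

1 November 2021 is a Monday, so the first Sunday is November 7 and the third is November 21.
1 April 2022 is a Friday, so the first Monday is April 4 and the third is April 18.
At the standard offset (UTC+12:00), 07:30 UTC + 12h = 19:30 Kesur Isles standard time.
The standard-time date in Kesur Isles, 17 April 2022, lies within the daylight-saving period (21 November 2021 – 18 April 2022), so Kesur Isles is on daylight time, UTC+13:00.
07:30 UTC + 13h = 20:30 local.

20:30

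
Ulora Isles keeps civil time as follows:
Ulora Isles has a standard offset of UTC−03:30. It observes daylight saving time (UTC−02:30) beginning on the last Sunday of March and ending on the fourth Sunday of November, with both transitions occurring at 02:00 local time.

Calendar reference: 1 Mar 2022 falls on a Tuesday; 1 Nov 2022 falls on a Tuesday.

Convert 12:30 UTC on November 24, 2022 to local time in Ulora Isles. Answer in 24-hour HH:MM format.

10:00

1 March 2022 is a Tuesday, so Sundays fall on 6, 13, 20, 27; the last is March 27.
1 November 2022 is a Tuesday, so the first Sunday is November 6 and the fourth is November 27.
At the standard offset (UTC−03:30), 12:30 UTC − 3h30m = 09:00 Ulora Isles standard time.
The standard-time date in Ulora Isles, November 24, 2022, lies within the daylight-saving period (27 March – 27 November), so Ulora Isles is on daylight time, UTC−02:30.
12:30 UTC − 2h30m = 10:00 local.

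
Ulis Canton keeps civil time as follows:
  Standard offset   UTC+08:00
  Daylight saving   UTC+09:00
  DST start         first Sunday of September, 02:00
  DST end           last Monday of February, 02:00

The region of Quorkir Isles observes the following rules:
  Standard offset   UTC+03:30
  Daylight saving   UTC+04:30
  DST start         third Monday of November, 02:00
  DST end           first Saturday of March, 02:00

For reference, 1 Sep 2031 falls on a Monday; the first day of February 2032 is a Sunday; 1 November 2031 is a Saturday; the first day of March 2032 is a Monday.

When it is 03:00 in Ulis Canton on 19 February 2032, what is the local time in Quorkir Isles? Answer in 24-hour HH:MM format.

22:30

1 September 2031 is a Monday, so the first Sunday is September 7.
1 February 2032 is a Sunday, so Mondays fall on 2, 9, 16, 23; the last is February 23.
19 February 2032 lies within the daylight-saving period (7 September 2031 – 23 February 2032), so Ulis Canton is on daylight time, UTC+09:00.
03:00 Ulis Canton − 9h = 18:00 UTC (rolling into the previous day, 18 February 2032).
1 November 2031 is a Saturday, so the first Monday is November 3 and the third is November 17.
1 March 2032 is a Monday, so the first Saturday is March 6.
At the standard offset (UTC+03:30), 18:00 UTC + 3h30m = 21:30 Quorkir Isles standard time.
The standard-time date in Quorkir Isles, 18 February 2032, falls between 17 November 2031 and 6 March 2032, so daylight saving is in effect and Quorkir Isles is at UTC+04:30.
18:00 UTC + 4h30m = 22:30 Quorkir Isles.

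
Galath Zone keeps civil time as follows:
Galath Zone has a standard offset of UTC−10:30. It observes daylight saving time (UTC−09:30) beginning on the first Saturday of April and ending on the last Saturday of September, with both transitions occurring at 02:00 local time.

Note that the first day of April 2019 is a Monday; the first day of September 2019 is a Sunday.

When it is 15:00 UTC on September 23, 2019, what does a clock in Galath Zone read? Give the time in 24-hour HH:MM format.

1 April 2019 is a Monday, so the first Saturday is April 6.
1 September 2019 is a Sunday, so Saturdays fall on 7, 14, 21, 28; the last is September 28.
At the standard offset (UTC−10:30), 15:00 UTC − 10h30m = 04:30 Galath Zone standard time.
Daylight saving runs 6 April – 28 September; the standard-time date in Galath Zone, September 23, 2019, is inside that window, so Galath Zone is at UTC−09:30.
15:00 UTC − 9h30m = 05:30 local.

05:30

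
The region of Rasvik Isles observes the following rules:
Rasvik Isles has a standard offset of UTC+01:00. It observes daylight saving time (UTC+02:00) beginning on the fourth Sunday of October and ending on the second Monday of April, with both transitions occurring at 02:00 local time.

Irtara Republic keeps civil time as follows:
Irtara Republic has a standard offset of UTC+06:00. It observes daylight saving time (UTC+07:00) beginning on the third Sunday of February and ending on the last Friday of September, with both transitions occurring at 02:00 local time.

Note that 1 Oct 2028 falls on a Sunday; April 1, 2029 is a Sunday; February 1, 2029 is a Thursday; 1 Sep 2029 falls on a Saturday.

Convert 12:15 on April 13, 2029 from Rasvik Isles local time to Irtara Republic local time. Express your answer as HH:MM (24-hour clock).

18:15

1 October 2028 is a Sunday, so the first Sunday is October 1 and the fourth is October 22.
1 April 2029 is a Sunday, so the first Monday is April 2 and the second is April 9.
April 13, 2029 is outside the daylight-saving period (22 October 2028 – 9 April 2029), so Rasvik Isles is on standard time, UTC+01:00.
12:15 Rasvik Isles − 1h = 11:15 UTC.
1 February 2029 is a Thursday, so the first Sunday is February 4 and the third is February 18.
1 September 2029 is a Saturday, so Fridays fall on 7, 14, 21, 28; the last is September 28.
At the standard offset (UTC+06:00), 11:15 UTC + 6h = 17:15 Irtara Republic standard time.
The standard-time date in Irtara Republic, April 13, 2029, lies within the daylight-saving period (18 February – 28 September), so Irtara Republic is on daylight time, UTC+07:00.
11:15 UTC + 7h = 18:15 Irtara Republic.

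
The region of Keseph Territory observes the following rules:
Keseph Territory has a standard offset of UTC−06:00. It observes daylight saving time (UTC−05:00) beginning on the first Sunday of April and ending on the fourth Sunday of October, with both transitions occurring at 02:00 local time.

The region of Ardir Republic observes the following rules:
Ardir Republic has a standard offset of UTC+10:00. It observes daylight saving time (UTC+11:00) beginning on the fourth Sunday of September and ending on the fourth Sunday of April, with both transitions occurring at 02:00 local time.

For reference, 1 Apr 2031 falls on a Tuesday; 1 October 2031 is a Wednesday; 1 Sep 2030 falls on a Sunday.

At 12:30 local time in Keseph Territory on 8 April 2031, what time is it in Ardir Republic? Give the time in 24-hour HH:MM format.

1 April 2031 is a Tuesday, so the first Sunday is April 6.
1 October 2031 is a Wednesday, so the first Sunday is October 5 and the fourth is October 26.
8 April 2031 falls between 6 April and 26 October, so daylight saving is in effect and Keseph Territory is at UTC−05:00.
12:30 Keseph Territory + 5h = 17:30 UTC.
1 September 2030 is a Sunday, so the first Sunday is September 1 and the fourth is September 22.
1 April 2031 is a Tuesday, so the first Sunday is April 6 and the fourth is April 27.
At the standard offset (UTC+10:00), 17:30 UTC + 10h = 03:30 Ardir Republic standard time (rolling into the next day, 9 April 2031).
The standard-time date in Ardir Republic, 9 April 2031, falls between 22 September 2030 and 27 April 2031, so daylight saving is in effect and Ardir Republic is at UTC+11:00.
17:30 UTC + 11h = 04:30 Ardir Republic (rolling into the next day, 9 April 2031).

04:30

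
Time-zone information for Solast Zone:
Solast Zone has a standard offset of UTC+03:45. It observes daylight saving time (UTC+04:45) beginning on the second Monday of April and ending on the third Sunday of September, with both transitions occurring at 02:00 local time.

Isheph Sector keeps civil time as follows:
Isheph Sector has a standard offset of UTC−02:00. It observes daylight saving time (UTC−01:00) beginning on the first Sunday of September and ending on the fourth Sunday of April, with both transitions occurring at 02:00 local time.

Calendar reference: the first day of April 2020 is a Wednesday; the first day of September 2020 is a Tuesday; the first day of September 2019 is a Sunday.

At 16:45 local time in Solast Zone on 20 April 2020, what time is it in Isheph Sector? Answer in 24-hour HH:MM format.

1 April 2020 is a Wednesday, so the first Monday is April 6 and the second is April 13.
1 September 2020 is a Tuesday, so the first Sunday is September 6 and the third is September 20.
20 April 2020 lies within the daylight-saving period (13 April – 20 September), so Solast Zone is on daylight time, UTC+04:45.
16:45 Solast Zone − 4h45m = 12:00 UTC.
1 September 2019 is a Sunday, so the first Sunday is September 1.
1 April 2020 is a Wednesday, so the first Sunday is April 5 and the fourth is April 26.
At the standard offset (UTC−02:00), 12:00 UTC − 2h = 10:00 Isheph Sector standard time.
Daylight saving runs 1 September 2019 – 26 April 2020; the standard-time date in Isheph Sector, 20 April 2020, is inside that window, so Isheph Sector is at UTC−01:00.
12:00 UTC − 1h = 11:00 Isheph Sector.

11:00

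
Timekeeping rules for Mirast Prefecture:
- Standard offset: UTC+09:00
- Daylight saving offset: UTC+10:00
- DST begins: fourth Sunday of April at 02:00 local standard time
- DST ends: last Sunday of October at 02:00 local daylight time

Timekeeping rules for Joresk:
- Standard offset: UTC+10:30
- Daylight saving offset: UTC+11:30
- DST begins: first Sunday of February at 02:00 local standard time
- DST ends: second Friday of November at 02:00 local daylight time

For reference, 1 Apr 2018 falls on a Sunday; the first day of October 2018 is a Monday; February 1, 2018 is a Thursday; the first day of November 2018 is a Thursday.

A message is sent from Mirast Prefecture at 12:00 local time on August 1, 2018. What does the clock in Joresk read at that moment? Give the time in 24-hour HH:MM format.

13:30

1 April 2018 is a Sunday, so the first Sunday is April 1 and the fourth is April 22.
1 October 2018 is a Monday, so Sundays fall on 7, 14, 21, 28; the last is October 28.
August 1, 2018 falls between 22 April and 28 October, so daylight saving is in effect and Mirast Prefecture is at UTC+10:00.
12:00 Mirast Prefecture − 10h = 02:00 UTC.
1 February 2018 is a Thursday, so the first Sunday is February 4.
1 November 2018 is a Thursday, so the first Friday is November 2 and the second is November 9.
At the standard offset (UTC+10:30), 02:00 UTC + 10h30m = 12:30 Joresk standard time.
The standard-time date in Joresk, August 1, 2018, lies within the daylight-saving period (4 February – 9 November), so Joresk is on daylight time, UTC+11:30.
02:00 UTC + 11h30m = 13:30 Joresk.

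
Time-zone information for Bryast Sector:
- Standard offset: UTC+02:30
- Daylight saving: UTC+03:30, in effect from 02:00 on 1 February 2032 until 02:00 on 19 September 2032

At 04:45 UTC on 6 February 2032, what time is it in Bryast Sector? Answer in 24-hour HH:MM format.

08:15

At the standard offset (UTC+02:30), 04:45 UTC + 2h30m = 07:15 Bryast Sector standard time.
The standard-time date in Bryast Sector, 6 February 2032, falls between 1 February and 19 September, so daylight saving is in effect and Bryast Sector is at UTC+03:30.
04:45 UTC + 3h30m = 08:15 local.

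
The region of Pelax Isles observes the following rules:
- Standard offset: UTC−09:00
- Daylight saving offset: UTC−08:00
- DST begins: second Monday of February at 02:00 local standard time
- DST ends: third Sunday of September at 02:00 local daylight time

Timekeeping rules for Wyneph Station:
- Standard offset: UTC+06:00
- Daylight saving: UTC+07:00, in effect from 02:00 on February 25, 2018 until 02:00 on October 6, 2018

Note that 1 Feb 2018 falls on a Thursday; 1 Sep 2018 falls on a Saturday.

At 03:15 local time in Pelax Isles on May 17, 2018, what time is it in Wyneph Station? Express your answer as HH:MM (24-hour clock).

1 February 2018 is a Thursday, so the first Monday is February 5 and the second is February 12.
1 September 2018 is a Saturday, so the first Sunday is September 2 and the third is September 16.
May 17, 2018 lies within the daylight-saving period (12 February – 16 September), so Pelax Isles is on daylight time, UTC−08:00.
03:15 Pelax Isles + 8h = 11:15 UTC.
At the standard offset (UTC+06:00), 11:15 UTC + 6h = 17:15 Wyneph Station standard time.
The standard-time date in Wyneph Station, May 17, 2018, lies within the daylight-saving period (25 February – 6 October), so Wyneph Station is on daylight time, UTC+07:00.
11:15 UTC + 7h = 18:15 Wyneph Station.

18:15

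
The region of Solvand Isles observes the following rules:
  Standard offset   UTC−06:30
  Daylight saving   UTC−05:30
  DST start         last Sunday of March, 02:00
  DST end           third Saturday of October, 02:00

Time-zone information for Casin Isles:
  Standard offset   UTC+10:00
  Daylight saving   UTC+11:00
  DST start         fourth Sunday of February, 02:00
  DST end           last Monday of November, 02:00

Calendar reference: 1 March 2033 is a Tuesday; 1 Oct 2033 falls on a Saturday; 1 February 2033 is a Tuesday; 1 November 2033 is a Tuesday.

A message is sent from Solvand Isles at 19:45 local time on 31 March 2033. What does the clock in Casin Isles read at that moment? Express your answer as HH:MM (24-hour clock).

1 March 2033 is a Tuesday, so Sundays fall on 6, 13, 20, 27; the last is March 27.
1 October 2033 is a Saturday, so the first Saturday is October 1 and the third is October 15.
31 March 2033 falls between 27 March and 15 October, so daylight saving is in effect and Solvand Isles is at UTC−05:30.
19:45 Solvand Isles + 5h30m = 01:15 UTC (rolling into the next day, 1 April 2033).
1 February 2033 is a Tuesday, so the first Sunday is February 6 and the fourth is February 27.
1 November 2033 is a Tuesday, so Mondays fall on 7, 14, 21, 28; the last is November 28.
At the standard offset (UTC+10:00), 01:15 UTC + 10h = 11:15 Casin Isles standard time.
The standard-time date in Casin Isles, 1 April 2033, lies within the daylight-saving period (27 February – 28 November), so Casin Isles is on daylight time, UTC+11:00.
01:15 UTC + 11h = 12:15 Casin Isles.

12:15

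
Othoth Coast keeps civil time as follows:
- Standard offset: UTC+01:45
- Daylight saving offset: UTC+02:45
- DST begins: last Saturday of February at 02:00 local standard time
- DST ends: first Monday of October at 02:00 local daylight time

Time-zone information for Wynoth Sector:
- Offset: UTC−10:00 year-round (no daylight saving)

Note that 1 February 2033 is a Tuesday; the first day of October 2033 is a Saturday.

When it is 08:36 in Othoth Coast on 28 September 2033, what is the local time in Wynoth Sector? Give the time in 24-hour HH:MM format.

1 February 2033 is a Tuesday, so Saturdays fall on 5, 12, 19, 26; the last is February 26.
1 October 2033 is a Saturday, so the first Monday is October 3.
28 September 2033 falls between 26 February and 3 October, so daylight saving is in effect and Othoth Coast is at UTC+02:45.
08:36 Othoth Coast − 2h45m = 05:51 UTC.
Wynoth Sector has no daylight saving, so its offset is UTC−10:00 year-round.
05:51 UTC − 10h = 19:51 Wynoth Sector (rolling into the previous day, 27 September 2033).

19:51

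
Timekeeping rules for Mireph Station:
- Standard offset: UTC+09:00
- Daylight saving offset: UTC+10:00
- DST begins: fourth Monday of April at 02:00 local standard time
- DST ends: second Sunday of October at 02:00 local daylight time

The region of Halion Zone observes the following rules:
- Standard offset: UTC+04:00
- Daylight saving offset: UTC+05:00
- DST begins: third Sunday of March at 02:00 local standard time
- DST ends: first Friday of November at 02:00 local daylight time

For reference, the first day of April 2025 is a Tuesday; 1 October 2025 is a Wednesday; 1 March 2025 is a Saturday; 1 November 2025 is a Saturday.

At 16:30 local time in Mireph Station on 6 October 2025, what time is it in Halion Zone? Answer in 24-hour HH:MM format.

11:30

1 April 2025 is a Tuesday, so the first Monday is April 7 and the fourth is April 28.
1 October 2025 is a Wednesday, so the first Sunday is October 5 and the second is October 12.
6 October 2025 falls between 28 April and 12 October, so daylight saving is in effect and Mireph Station is at UTC+10:00.
16:30 Mireph Station − 10h = 06:30 UTC.
1 March 2025 is a Saturday, so the first Sunday is March 2 and the third is March 16.
1 November 2025 is a Saturday, so the first Friday is November 7.
At the standard offset (UTC+04:00), 06:30 UTC + 4h = 10:30 Halion Zone standard time.
The standard-time date in Halion Zone, 6 October 2025, lies within the daylight-saving period (16 March – 7 November), so Halion Zone is on daylight time, UTC+05:00.
06:30 UTC + 5h = 11:30 Halion Zone.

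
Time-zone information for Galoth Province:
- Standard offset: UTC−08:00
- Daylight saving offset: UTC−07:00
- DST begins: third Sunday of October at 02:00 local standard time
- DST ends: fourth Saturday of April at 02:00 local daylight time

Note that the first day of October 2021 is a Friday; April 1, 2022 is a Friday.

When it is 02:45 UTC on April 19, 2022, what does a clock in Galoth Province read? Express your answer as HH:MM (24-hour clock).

19:45

1 October 2021 is a Friday, so the first Sunday is October 3 and the third is October 17.
1 April 2022 is a Friday, so the first Saturday is April 2 and the fourth is April 23.
At the standard offset (UTC−08:00), 02:45 UTC − 8h = 18:45 Galoth Province standard time (rolling into the previous day, 18 April 2022).
The standard-time date in Galoth Province, April 18, 2022, lies within the daylight-saving period (17 October 2021 – 23 April 2022), so Galoth Province is on daylight time, UTC−07:00.
02:45 UTC − 7h = 19:45 local (rolling into the previous day, 18 April 2022).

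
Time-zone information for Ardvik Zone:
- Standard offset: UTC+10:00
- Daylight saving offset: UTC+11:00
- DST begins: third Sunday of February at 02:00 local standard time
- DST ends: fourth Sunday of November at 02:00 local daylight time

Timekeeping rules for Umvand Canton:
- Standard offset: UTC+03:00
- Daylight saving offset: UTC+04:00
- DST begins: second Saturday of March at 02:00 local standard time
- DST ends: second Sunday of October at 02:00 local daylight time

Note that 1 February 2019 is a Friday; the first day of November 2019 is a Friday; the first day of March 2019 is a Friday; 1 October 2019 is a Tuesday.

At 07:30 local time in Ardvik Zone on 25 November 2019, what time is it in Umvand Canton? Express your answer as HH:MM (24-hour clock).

1 February 2019 is a Friday, so the first Sunday is February 3 and the third is February 17.
1 November 2019 is a Friday, so the first Sunday is November 3 and the fourth is November 24.
Daylight saving runs 17 February – 24 November; 25 November 2019 is outside that window, so Ardvik Zone is on standard time at UTC+10:00.
07:30 Ardvik Zone − 10h = 21:30 UTC (rolling into the previous day, 24 November 2019).
1 March 2019 is a Friday, so the first Saturday is March 2 and the second is March 9.
1 October 2019 is a Tuesday, so the first Sunday is October 6 and the second is October 13.
At the standard offset (UTC+03:00), 21:30 UTC + 3h = 00:30 Umvand Canton standard time (rolling into the next day, 25 November 2019).
The standard-time date in Umvand Canton, 25 November 2019, is outside the daylight-saving period (9 March – 13 October), so Umvand Canton is on standard time, UTC+03:00.
21:30 UTC + 3h = 00:30 Umvand Canton (rolling into the next day, 25 November 2019).

00:30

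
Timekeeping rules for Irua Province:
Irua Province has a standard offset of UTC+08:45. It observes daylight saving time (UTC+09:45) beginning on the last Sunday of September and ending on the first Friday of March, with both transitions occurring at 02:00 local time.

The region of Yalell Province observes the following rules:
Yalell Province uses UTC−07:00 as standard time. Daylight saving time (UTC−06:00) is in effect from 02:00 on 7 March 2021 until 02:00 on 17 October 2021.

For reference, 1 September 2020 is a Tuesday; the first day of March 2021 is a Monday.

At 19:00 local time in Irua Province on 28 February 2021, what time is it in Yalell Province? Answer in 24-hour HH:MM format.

1 September 2020 is a Tuesday, so Sundays fall on 6, 13, 20, 27; the last is September 27.
1 March 2021 is a Monday, so the first Friday is March 5.
28 February 2021 lies within the daylight-saving period (27 September 2020 – 5 March 2021), so Irua Province is on daylight time, UTC+09:45.
19:00 Irua Province − 9h45m = 09:15 UTC.
At the standard offset (UTC−07:00), 09:15 UTC − 7h = 02:15 Yalell Province standard time.
The standard-time date in Yalell Province, 28 February 2021, is outside the daylight-saving period (7 March – 17 October), so Yalell Province is on standard time, UTC−07:00.
09:15 UTC − 7h = 02:15 Yalell Province.

02:15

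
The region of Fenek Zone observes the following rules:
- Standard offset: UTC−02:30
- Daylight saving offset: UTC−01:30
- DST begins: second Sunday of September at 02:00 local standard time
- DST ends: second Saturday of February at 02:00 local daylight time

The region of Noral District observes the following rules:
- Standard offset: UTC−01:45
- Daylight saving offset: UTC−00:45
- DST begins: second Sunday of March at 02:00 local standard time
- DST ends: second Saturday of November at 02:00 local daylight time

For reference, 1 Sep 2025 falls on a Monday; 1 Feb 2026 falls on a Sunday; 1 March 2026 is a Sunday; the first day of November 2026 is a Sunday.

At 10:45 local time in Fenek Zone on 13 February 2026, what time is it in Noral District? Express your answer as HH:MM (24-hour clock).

10:30

1 September 2025 is a Monday, so the first Sunday is September 7 and the second is September 14.
1 February 2026 is a Sunday, so the first Saturday is February 7 and the second is February 14.
Daylight saving runs 14 September 2025 – 14 February 2026; 13 February 2026 is inside that window, so Fenek Zone is at UTC−01:30.
10:45 Fenek Zone + 1h30m = 12:15 UTC.
1 March 2026 is a Sunday, so the first Sunday is March 1 and the second is March 8.
1 November 2026 is a Sunday, so the first Saturday is November 7 and the second is November 14.
At the standard offset (UTC−01:45), 12:15 UTC − 1h45m = 10:30 Noral District standard time.
The standard-time date in Noral District, 13 February 2026, is outside the daylight-saving period (8 March – 14 November), so Noral District is on standard time, UTC−01:45.
12:15 UTC − 1h45m = 10:30 Noral District.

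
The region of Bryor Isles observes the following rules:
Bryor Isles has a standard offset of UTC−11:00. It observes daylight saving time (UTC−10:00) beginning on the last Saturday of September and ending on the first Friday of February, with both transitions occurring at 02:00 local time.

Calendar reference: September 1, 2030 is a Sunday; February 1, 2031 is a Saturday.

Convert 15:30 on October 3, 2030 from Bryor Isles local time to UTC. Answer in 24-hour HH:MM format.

01:30

1 September 2030 is a Sunday, so Saturdays fall on 7, 14, 21, 28; the last is September 28.
1 February 2031 is a Saturday, so the first Friday is February 7.
October 3, 2030 falls between 28 September 2030 and 7 February 2031, so daylight saving is in effect and Bryor Isles is at UTC−10:00.
15:30 local + 10h = 01:30 UTC (rolling into the next day, 4 October 2030).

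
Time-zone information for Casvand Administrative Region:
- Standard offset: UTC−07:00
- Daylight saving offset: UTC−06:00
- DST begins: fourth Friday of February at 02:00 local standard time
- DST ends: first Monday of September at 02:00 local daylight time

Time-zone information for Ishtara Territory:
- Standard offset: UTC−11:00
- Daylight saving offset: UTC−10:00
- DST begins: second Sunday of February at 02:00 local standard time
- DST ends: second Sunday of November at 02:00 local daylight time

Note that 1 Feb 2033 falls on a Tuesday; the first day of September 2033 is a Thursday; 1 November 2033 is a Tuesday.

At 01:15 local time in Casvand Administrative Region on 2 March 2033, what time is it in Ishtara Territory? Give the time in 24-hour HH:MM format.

21:15

1 February 2033 is a Tuesday, so the first Friday is February 4 and the fourth is February 25.
1 September 2033 is a Thursday, so the first Monday is September 5.
2 March 2033 lies within the daylight-saving period (25 February – 5 September), so Casvand Administrative Region is on daylight time, UTC−06:00.
01:15 Casvand Administrative Region + 6h = 07:15 UTC.
1 February 2033 is a Tuesday, so the first Sunday is February 6 and the second is February 13.
1 November 2033 is a Tuesday, so the first Sunday is November 6 and the second is November 13.
At the standard offset (UTC−11:00), 07:15 UTC − 11h = 20:15 Ishtara Territory standard time (rolling into the previous day, 1 March 2033).
The standard-time date in Ishtara Territory, 1 March 2033, falls between 13 February and 13 November, so daylight saving is in effect and Ishtara Territory is at UTC−10:00.
07:15 UTC − 10h = 21:15 Ishtara Territory (rolling into the previous day, 1 March 2033).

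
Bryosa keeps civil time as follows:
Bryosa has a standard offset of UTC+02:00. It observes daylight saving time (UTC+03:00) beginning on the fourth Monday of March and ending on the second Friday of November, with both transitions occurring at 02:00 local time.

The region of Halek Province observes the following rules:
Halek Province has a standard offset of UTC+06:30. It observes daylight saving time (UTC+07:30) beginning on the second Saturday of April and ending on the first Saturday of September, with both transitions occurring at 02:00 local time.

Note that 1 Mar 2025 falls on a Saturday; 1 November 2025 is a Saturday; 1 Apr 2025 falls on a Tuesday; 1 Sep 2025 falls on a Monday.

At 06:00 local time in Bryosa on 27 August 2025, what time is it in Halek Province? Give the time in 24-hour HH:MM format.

10:30

1 March 2025 is a Saturday, so the first Monday is March 3 and the fourth is March 24.
1 November 2025 is a Saturday, so the first Friday is November 7 and the second is November 14.
27 August 2025 falls between 24 March and 14 November, so daylight saving is in effect and Bryosa is at UTC+03:00.
06:00 Bryosa − 3h = 03:00 UTC.
1 April 2025 is a Tuesday, so the first Saturday is April 5 and the second is April 12.
1 September 2025 is a Monday, so the first Saturday is September 6.
At the standard offset (UTC+06:30), 03:00 UTC + 6h30m = 09:30 Halek Province standard time.
Daylight saving runs 12 April – 6 September; the standard-time date in Halek Province, 27 August 2025, is inside that window, so Halek Province is at UTC+07:30.
03:00 UTC + 7h30m = 10:30 Halek Province.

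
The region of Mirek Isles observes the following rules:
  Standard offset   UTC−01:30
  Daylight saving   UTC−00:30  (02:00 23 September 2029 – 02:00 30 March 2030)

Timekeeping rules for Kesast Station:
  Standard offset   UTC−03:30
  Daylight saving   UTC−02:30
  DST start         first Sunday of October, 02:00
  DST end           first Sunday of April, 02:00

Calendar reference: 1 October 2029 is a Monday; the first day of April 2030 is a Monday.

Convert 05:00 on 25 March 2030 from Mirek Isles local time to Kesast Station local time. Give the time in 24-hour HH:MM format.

25 March 2030 falls between 23 September 2029 and 30 March 2030, so daylight saving is in effect and Mirek Isles is at UTC−00:30.
05:00 Mirek Isles + 0h30m = 05:30 UTC.
1 October 2029 is a Monday, so the first Sunday is October 7.
1 April 2030 is a Monday, so the first Sunday is April 7.
At the standard offset (UTC−03:30), 05:30 UTC − 3h30m = 02:00 Kesast Station standard time.
The standard-time date in Kesast Station, 25 March 2030, lies within the daylight-saving period (7 October 2029 – 7 April 2030), so Kesast Station is on daylight time, UTC−02:30.
05:30 UTC − 2h30m = 03:00 Kesast Station.

03:00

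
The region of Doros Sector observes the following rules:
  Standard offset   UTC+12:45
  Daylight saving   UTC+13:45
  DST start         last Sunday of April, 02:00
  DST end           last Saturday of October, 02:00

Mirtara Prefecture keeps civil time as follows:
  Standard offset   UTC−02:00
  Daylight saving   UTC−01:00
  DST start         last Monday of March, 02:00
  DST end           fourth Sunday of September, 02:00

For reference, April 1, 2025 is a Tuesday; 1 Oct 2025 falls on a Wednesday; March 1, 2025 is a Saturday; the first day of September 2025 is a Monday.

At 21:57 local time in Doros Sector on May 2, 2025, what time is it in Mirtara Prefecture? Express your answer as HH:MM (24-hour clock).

1 April 2025 is a Tuesday, so Sundays fall on 6, 13, 20, 27; the last is April 27.
1 October 2025 is a Wednesday, so Saturdays fall on 4, 11, 18, 25; the last is October 25.
May 2, 2025 falls between 27 April and 25 October, so daylight saving is in effect and Doros Sector is at UTC+13:45.
21:57 Doros Sector − 13h45m = 08:12 UTC.
1 March 2025 is a Saturday, so Mondays fall on 3, 10, 17, 24, 31; the last is March 31.
1 September 2025 is a Monday, so the first Sunday is September 7 and the fourth is September 28.
At the standard offset (UTC−02:00), 08:12 UTC − 2h = 06:12 Mirtara Prefecture standard time.
The standard-time date in Mirtara Prefecture, May 2, 2025, falls between 31 March and 28 September, so daylight saving is in effect and Mirtara Prefecture is at UTC−01:00.
08:12 UTC − 1h = 07:12 Mirtara Prefecture.

07:12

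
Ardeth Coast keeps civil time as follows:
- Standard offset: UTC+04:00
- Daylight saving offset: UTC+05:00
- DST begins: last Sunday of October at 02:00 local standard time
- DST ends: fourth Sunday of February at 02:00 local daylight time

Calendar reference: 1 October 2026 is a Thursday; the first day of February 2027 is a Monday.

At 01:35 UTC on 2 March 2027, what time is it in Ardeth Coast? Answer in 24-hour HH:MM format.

1 October 2026 is a Thursday, so Sundays fall on 4, 11, 18, 25; the last is October 25.
1 February 2027 is a Monday, so the first Sunday is February 7 and the fourth is February 28.
At the standard offset (UTC+04:00), 01:35 UTC + 4h = 05:35 Ardeth Coast standard time.
The standard-time date in Ardeth Coast, 2 March 2027, does not fall between 25 October 2026 and 28 February 2027, so daylight saving is not in effect and Ardeth Coast is at UTC+04:00.
01:35 UTC + 4h = 05:35 local.

05:35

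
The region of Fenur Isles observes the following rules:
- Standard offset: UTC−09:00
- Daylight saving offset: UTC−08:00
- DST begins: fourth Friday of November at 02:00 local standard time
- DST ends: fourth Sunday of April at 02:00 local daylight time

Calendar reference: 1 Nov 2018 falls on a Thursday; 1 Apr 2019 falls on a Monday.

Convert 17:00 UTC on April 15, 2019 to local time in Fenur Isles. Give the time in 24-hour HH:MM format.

1 November 2018 is a Thursday, so the first Friday is November 2 and the fourth is November 23.
1 April 2019 is a Monday, so the first Sunday is April 7 and the fourth is April 28.
At the standard offset (UTC−09:00), 17:00 UTC − 9h = 08:00 Fenur Isles standard time.
The standard-time date in Fenur Isles, April 15, 2019, lies within the daylight-saving period (23 November 2018 – 28 April 2019), so Fenur Isles is on daylight time, UTC−08:00.
17:00 UTC − 8h = 09:00 local.

09:00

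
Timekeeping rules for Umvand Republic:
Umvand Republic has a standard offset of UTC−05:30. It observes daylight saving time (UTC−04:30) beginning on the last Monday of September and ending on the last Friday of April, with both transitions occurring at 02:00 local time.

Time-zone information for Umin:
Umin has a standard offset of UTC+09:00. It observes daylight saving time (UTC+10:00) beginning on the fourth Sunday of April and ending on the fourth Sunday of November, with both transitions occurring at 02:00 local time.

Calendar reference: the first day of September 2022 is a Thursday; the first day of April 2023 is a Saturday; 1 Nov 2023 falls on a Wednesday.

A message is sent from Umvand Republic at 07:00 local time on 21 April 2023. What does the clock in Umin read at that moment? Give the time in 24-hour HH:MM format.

20:30

1 September 2022 is a Thursday, so Mondays fall on 5, 12, 19, 26; the last is September 26.
1 April 2023 is a Saturday, so Fridays fall on 7, 14, 21, 28; the last is April 28.
21 April 2023 falls between 26 September 2022 and 28 April 2023, so daylight saving is in effect and Umvand Republic is at UTC−04:30.
07:00 Umvand Republic + 4h30m = 11:30 UTC.
1 April 2023 is a Saturday, so the first Sunday is April 2 and the fourth is April 23.
1 November 2023 is a Wednesday, so the first Sunday is November 5 and the fourth is November 26.
At the standard offset (UTC+09:00), 11:30 UTC + 9h = 20:30 Umin standard time.
The standard-time date in Umin, 21 April 2023, does not fall between 23 April and 26 November, so daylight saving is not in effect and Umin is at UTC+09:00.
11:30 UTC + 9h = 20:30 Umin.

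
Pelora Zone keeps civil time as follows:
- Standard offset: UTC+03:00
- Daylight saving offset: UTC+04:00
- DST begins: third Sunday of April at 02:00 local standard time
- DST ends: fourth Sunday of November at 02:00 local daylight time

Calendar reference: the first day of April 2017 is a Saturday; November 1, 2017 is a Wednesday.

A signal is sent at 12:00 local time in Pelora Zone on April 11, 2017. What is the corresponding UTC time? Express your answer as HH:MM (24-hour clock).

1 April 2017 is a Saturday, so the first Sunday is April 2 and the third is April 16.
1 November 2017 is a Wednesday, so the first Sunday is November 5 and the fourth is November 26.
April 11, 2017 does not fall between 16 April and 26 November, so daylight saving is not in effect and Pelora Zone is at UTC+03:00.
12:00 local − 3h = 09:00 UTC.

09:00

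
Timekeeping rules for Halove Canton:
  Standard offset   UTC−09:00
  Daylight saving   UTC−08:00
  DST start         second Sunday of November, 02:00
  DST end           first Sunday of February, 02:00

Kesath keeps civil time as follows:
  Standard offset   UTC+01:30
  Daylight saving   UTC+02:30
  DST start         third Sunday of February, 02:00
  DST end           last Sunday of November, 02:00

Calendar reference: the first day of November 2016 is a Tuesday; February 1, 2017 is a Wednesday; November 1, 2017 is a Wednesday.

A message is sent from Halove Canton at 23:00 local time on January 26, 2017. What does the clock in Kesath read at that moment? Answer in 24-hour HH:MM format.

08:30

1 November 2016 is a Tuesday, so the first Sunday is November 6 and the second is November 13.
1 February 2017 is a Wednesday, so the first Sunday is February 5.
Daylight saving runs 13 November 2016 – 5 February 2017; January 26, 2017 is inside that window, so Halove Canton is at UTC−08:00.
23:00 Halove Canton + 8h = 07:00 UTC (rolling into the next day, 27 January 2017).
1 February 2017 is a Wednesday, so the first Sunday is February 5 and the third is February 19.
1 November 2017 is a Wednesday, so Sundays fall on 5, 12, 19, 26; the last is November 26.
At the standard offset (UTC+01:30), 07:00 UTC + 1h30m = 08:30 Kesath standard time.
The standard-time date in Kesath, January 27, 2017, does not fall between 19 February and 26 November, so daylight saving is not in effect and Kesath is at UTC+01:30.
07:00 UTC + 1h30m = 08:30 Kesath.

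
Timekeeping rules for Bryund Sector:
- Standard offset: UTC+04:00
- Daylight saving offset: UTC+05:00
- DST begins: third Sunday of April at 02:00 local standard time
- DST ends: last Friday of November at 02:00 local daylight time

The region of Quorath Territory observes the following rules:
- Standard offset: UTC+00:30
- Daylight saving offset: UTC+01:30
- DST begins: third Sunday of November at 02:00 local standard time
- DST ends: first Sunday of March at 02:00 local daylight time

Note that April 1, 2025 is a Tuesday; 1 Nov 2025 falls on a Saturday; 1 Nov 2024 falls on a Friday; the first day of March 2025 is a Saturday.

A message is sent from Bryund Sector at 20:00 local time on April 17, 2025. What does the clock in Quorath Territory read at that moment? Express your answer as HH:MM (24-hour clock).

1 April 2025 is a Tuesday, so the first Sunday is April 6 and the third is April 20.
1 November 2025 is a Saturday, so Fridays fall on 7, 14, 21, 28; the last is November 28.
Daylight saving runs 20 April – 28 November; April 17, 2025 is outside that window, so Bryund Sector is on standard time at UTC+04:00.
20:00 Bryund Sector − 4h = 16:00 UTC.
1 November 2024 is a Friday, so the first Sunday is November 3 and the third is November 17.
1 March 2025 is a Saturday, so the first Sunday is March 2.
At the standard offset (UTC+00:30), 16:00 UTC + 0h30m = 16:30 Quorath Territory standard time.
The standard-time date in Quorath Territory, April 17, 2025, is outside the daylight-saving period (17 November 2024 – 2 March 2025), so Quorath Territory is on standard time, UTC+00:30.
16:00 UTC + 0h30m = 16:30 Quorath Territory.

16:30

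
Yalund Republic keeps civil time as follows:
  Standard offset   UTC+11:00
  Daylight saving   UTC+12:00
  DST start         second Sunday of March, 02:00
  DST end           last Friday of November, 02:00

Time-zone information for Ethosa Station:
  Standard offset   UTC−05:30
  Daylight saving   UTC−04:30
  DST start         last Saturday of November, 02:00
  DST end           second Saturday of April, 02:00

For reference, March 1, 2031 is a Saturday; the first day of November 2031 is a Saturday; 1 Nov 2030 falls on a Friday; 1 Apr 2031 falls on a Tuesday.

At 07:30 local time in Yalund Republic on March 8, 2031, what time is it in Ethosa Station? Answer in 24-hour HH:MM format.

1 March 2031 is a Saturday, so the first Sunday is March 2 and the second is March 9.
1 November 2031 is a Saturday, so Fridays fall on 7, 14, 21, 28; the last is November 28.
March 8, 2031 is outside the daylight-saving period (9 March – 28 November), so Yalund Republic is on standard time, UTC+11:00.
07:30 Yalund Republic − 11h = 20:30 UTC (rolling into the previous day, 7 March 2031).
1 November 2030 is a Friday, so Saturdays fall on 2, 9, 16, 23, 30; the last is November 30.
1 April 2031 is a Tuesday, so the first Saturday is April 5 and the second is April 12.
At the standard offset (UTC−05:30), 20:30 UTC − 5h30m = 15:00 Ethosa Station standard time.
The standard-time date in Ethosa Station, March 7, 2031, falls between 30 November 2030 and 12 April 2031, so daylight saving is in effect and Ethosa Station is at UTC−04:30.
20:30 UTC − 4h30m = 16:00 Ethosa Station.

16:00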